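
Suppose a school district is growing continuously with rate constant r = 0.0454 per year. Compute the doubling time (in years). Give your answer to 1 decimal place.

doubling time = ln(2) / |r| = 0.69315 / 0.0454

doubling time ≈ 15.3 years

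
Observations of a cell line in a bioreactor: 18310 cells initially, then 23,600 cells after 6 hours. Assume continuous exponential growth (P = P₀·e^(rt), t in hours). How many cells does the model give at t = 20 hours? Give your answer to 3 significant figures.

≈ 42,700 cells

r = ln(23600/18310) / 6 ≈ 0.0423 per hour
P(20) = 18310 · e^(0.0423·20) = 18310 · 2.3303 ≈ 42667.83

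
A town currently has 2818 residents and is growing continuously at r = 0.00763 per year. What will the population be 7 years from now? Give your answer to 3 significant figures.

≈ 2,970 residents

P(7) = 2818 · e^(0.00763·7) = 2818 · e^(0.05341)
= 2818 · 1.05486 ≈ 2972.6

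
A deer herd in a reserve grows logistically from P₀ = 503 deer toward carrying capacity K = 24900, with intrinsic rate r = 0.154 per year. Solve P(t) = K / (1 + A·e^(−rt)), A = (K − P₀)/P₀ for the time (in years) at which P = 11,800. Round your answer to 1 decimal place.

t ≈ 24.5 years

A = (24900 − 503)/503 = 48.50298
11800 = 24900/(1 + 48.50298·e^(−0.154t)) → 1 + 48.50298·e^(−0.154t) = 2.11017
e^(−0.154t) = 0.022889 → t = ln(43.68971)/0.154 = 3.77711/0.154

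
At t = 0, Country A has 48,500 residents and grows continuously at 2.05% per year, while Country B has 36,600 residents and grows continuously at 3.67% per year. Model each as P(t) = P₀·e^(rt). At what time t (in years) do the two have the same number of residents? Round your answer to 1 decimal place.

48500·e^(0.0205t) = 36600·e^(0.0367t)
48500/36600 = e^((0.0367 − 0.0205)t) → ln(1.32514) = 0.0162·t
t = 0.28152 / 0.0162

t ≈ 17.4 years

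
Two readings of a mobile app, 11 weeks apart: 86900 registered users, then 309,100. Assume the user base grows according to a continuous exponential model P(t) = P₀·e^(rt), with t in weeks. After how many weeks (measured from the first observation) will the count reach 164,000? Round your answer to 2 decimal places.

t ≈ 5.51 weeks

r = ln(309100/86900) / 11 ≈ 0.115355 per week
t = ln(164000/86900) / r = 0.63511 / 0.115355 ≈ 5.506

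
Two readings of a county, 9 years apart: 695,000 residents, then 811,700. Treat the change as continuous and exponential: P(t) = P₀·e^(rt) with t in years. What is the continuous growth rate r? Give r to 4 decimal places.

r ≈ 0.0172 per year

811700 = 695000 · e^(r·9)
e^(9r) = 811700/695000 = 1.16791
r = ln(1.16791) / 9 = 0.15522 / 9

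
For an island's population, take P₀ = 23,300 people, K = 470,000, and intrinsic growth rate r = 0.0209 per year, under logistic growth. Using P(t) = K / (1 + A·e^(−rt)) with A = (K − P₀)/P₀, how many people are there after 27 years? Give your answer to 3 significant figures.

≈ 39,500 people

A = (470000 − 23300)/23300 = 19.17167
P(27) = 470000 / (1 + 19.17167·e^(−0.0209·27)) = 470000 / (1 + 19.17167·0.568758)
= 470000 / 11.90405 ≈ 39482.38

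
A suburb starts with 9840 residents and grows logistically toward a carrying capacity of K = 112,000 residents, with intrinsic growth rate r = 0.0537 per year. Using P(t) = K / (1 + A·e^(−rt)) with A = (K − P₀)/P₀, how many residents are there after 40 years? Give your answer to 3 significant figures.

A = (112000 − 9840)/9840 = 10.38211
P(40) = 112000 / (1 + 10.38211·e^(−0.0537·40)) = 112000 / (1 + 10.38211·0.116717)
= 112000 / 2.21177 ≈ 50638.11

≈ 50,600 residents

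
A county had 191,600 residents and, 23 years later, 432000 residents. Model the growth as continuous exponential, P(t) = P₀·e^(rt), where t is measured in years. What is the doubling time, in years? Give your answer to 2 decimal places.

doubling time ≈ 19.61 years

r = ln(432000/191600) / 23 = ln(2.2547) / 23 ≈ 0.035349 per year
doubling time = ln 2 / |r| = 0.69315 / 0.035349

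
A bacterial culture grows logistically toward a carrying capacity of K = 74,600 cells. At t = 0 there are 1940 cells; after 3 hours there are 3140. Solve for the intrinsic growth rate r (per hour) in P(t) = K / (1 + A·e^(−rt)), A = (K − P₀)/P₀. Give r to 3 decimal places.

A = (74600 − 1940)/1940 = 37.45361
3140 = 74600/(1 + 37.45361·e^(−r·3)) → e^(−3r) = (23.75796 − 1)/37.45361 = 0.607631
r = −ln(0.607631)/3 = 0.49819/3

r ≈ 0.166 per hour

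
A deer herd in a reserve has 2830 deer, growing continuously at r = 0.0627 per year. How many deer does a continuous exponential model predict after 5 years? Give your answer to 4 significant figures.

≈ 3,872 deer

P(5) = 2830 · e^(0.0627·5) = 2830 · e^(0.3135)
= 2830 · 1.36821 ≈ 3872.02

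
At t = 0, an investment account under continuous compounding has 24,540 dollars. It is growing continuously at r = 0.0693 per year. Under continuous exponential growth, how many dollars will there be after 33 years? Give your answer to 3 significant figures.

P(33) = 24540 · e^(0.0693·33) = 24540 · e^(2.2869)
= 24540 · 9.84437 ≈ 241580.91

≈ 242,000 dollars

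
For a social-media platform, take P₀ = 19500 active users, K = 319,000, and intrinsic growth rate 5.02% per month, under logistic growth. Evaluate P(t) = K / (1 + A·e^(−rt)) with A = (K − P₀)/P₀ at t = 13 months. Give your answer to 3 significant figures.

A = (319000 − 19500)/19500 = 15.35897
P(13) = 319000 / (1 + 15.35897·e^(−0.0502·13)) = 319000 / (1 + 15.35897·0.52069)
= 319000 / 8.99727 ≈ 35455.21

≈ 35,500 active users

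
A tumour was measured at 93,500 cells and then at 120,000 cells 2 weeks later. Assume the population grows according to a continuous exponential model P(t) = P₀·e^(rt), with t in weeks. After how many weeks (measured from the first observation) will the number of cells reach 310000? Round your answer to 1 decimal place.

r = ln(120000/93500) / 2 ≈ 0.124765 per week
t = ln(310000/93500) / r = 1.19861 / 0.124765 ≈ 9.607

t ≈ 9.6 weeks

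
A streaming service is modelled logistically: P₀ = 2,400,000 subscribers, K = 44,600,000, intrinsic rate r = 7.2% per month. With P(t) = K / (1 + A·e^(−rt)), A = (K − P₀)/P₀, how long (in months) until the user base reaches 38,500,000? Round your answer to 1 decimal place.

t ≈ 65.4 months

A = (44600000 − 2400000)/2400000 = 17.58333
38500000 = 44600000/(1 + 17.58333·e^(−0.072t)) → 1 + 17.58333·e^(−0.072t) = 1.15844
e^(−0.072t) = 0.009011 → t = ln(110.97678)/0.072 = 4.70932/0.072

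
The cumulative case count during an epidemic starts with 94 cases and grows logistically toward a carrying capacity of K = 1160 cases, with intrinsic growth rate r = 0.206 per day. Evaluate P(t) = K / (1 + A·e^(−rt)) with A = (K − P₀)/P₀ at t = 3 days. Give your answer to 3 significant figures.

≈ 163 cases

A = (1160 − 94)/94 = 11.34043
P(3) = 1160 / (1 + 11.34043·e^(−0.206·3)) = 1160 / (1 + 11.34043·0.539021)
= 1160 / 7.11273 ≈ 163.09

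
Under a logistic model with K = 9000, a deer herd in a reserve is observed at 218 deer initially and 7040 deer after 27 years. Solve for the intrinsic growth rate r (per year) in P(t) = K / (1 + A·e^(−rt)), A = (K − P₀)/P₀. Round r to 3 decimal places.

r ≈ 0.184 per year

A = (9000 − 218)/218 = 40.2844
7040 = 9000/(1 + 40.2844·e^(−r·27)) → e^(−27r) = (1.27841 − 1)/40.2844 = 0.006911
r = −ln(0.006911)/27 = 4.97463/27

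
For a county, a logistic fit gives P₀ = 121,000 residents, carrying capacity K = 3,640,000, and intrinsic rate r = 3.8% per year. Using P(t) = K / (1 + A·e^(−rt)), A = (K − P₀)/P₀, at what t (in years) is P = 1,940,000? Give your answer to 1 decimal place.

A = (3640000 − 121000)/121000 = 29.08264
1940000 = 3640000/(1 + 29.08264·e^(−0.038t)) → 1 + 29.08264·e^(−0.038t) = 1.87629
e^(−0.038t) = 0.030131 → t = ln(33.18843)/0.038 = 3.5022/0.038

t ≈ 92.2 years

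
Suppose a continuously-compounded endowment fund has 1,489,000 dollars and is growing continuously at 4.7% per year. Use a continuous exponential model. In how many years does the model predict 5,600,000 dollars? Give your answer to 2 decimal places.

t ≈ 28.18 years

5600000 = 1489000 · e^(0.047·t)
t = ln(5600000/1489000) / 0.047 = ln(3.76091) / 0.047 = 1.32466 / 0.047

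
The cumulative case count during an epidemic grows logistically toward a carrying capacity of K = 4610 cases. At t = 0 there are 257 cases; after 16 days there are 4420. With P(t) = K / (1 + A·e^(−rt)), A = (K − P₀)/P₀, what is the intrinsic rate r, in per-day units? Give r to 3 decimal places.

A = (4610 − 257)/257 = 16.93774
4420 = 4610/(1 + 16.93774·e^(−r·16)) → e^(−16r) = (1.04299 − 1)/16.93774 = 0.002538
r = −ln(0.002538)/16 = 5.97642/16

r ≈ 0.374 per day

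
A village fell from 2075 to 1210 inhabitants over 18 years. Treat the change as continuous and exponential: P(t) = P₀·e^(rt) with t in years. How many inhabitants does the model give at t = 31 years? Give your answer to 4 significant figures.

≈ 819.6 inhabitants

r = ln(1210/2075) / 18 ≈ -0.029963 per year
P(31) = 2075 · e^(-0.029963·31) = 2075 · 0.395 ≈ 819.63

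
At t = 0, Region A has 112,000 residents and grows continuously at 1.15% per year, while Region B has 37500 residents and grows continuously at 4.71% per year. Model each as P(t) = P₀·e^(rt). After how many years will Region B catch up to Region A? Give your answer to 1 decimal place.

112000·e^(0.0115t) = 37500·e^(0.0471t)
112000/37500 = e^((0.0471 − 0.0115)t) → ln(2.98667) = 0.0356·t
t = 1.09416 / 0.0356

t ≈ 30.7 years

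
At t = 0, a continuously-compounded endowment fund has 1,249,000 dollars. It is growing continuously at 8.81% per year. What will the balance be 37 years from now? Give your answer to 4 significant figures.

≈ 32,530,000 dollars

P(37) = 1249000 · e^(0.0881·37) = 1249000 · e^(3.2597)
= 1249000 · 26.04172 ≈ 32526112.59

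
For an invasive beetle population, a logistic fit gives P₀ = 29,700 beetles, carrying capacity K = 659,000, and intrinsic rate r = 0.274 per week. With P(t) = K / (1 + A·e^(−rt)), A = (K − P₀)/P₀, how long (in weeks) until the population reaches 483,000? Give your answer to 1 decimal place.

t ≈ 14.8 weeks

A = (659000 − 29700)/29700 = 21.18855
483000 = 659000/(1 + 21.18855·e^(−0.274t)) → 1 + 21.18855·e^(−0.274t) = 1.36439
e^(−0.274t) = 0.017197 → t = ln(58.14813)/0.274 = 4.06299/0.274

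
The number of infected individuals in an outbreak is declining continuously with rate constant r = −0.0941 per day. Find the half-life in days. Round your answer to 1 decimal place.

half-life ≈ 7.4 days

half-life = ln(2) / |r| = 0.69315 / 0.0941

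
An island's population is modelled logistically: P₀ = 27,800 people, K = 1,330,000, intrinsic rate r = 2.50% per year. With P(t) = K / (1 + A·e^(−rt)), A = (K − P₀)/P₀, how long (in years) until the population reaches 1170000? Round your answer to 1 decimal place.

A = (1330000 − 27800)/27800 = 46.84173
1170000 = 1330000/(1 + 46.84173·e^(−0.025t)) → 1 + 46.84173·e^(−0.025t) = 1.13675
e^(−0.025t) = 0.002919 → t = ln(342.53013)/0.025 = 5.83636/0.025

t ≈ 233.5 years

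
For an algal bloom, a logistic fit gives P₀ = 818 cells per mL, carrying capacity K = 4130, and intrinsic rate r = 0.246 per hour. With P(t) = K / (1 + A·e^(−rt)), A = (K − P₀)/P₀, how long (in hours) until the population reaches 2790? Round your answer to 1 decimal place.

t ≈ 8.7 hours

A = (4130 − 818)/818 = 4.0489
2790 = 4130/(1 + 4.0489·e^(−0.246t)) → 1 + 4.0489·e^(−0.246t) = 1.48029
e^(−0.246t) = 0.118622 → t = ln(8.43017)/0.246 = 2.13182/0.246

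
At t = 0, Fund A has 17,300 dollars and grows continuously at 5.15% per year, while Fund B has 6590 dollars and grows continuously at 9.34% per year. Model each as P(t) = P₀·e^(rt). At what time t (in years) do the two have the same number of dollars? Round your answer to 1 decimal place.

t ≈ 23.0 years

17300·e^(0.0515t) = 6590·e^(0.0934t)
17300/6590 = e^((0.0934 − 0.0515)t) → ln(2.62519) = 0.0419·t
t = 0.96515 / 0.0419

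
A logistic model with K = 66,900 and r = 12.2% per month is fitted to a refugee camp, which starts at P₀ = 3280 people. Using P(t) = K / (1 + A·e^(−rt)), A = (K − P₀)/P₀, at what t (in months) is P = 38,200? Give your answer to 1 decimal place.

A = (66900 − 3280)/3280 = 19.39634
38200 = 66900/(1 + 19.39634·e^(−0.122t)) → 1 + 19.39634·e^(−0.122t) = 1.75131
e^(−0.122t) = 0.038735 → t = ln(25.81673)/0.122 = 3.25102/0.122

t ≈ 26.6 months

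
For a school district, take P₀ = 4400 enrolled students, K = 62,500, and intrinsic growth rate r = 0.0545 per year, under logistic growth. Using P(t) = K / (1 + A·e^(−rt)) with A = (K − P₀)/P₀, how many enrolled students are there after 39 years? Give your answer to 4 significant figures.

≈ 24,260 enrolled students

A = (62500 − 4400)/4400 = 13.20455
P(39) = 62500 / (1 + 13.20455·e^(−0.0545·39)) = 62500 / (1 + 13.20455·0.119373)
= 62500 / 2.57627 ≈ 24259.88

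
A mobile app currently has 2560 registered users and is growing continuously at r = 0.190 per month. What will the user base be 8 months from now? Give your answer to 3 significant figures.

P(8) = 2560 · e^(0.19·8) = 2560 · e^(1.52)
= 2560 · 4.57223 ≈ 11704.9

≈ 11,700 registered users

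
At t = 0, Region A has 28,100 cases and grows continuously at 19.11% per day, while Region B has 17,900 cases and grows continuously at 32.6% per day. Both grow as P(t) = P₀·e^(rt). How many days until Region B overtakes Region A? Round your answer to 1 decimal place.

t ≈ 3.3 days

28100·e^(0.1911t) = 17900·e^(0.326t)
28100/17900 = e^((0.326 − 0.1911)t) → ln(1.56983) = 0.1349·t
t = 0.45097 / 0.1349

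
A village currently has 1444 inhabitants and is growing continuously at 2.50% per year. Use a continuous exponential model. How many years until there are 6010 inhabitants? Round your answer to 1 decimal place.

6010 = 1444 · e^(0.025·t)
t = ln(6010/1444) / 0.025 = ln(4.16205) / 0.025 = 1.42601 / 0.025

t ≈ 57.0 years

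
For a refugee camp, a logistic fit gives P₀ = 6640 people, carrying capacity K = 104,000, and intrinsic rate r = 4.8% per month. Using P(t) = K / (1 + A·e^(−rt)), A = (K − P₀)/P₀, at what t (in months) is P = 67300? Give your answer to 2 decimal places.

t ≈ 68.58 months

A = (104000 − 6640)/6640 = 14.66265
67300 = 104000/(1 + 14.66265·e^(−0.048t)) → 1 + 14.66265·e^(−0.048t) = 1.54532
e^(−0.048t) = 0.037191 → t = ln(26.88818)/0.048 = 3.29169/0.048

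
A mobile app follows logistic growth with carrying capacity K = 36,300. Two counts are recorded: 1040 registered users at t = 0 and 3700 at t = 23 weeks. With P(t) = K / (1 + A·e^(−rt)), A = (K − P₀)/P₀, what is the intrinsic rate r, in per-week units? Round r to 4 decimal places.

A = (36300 − 1040)/1040 = 33.90385
3700 = 36300/(1 + 33.90385·e^(−r·23)) → e^(−23r) = (9.81081 − 1)/33.90385 = 0.259876
r = −ln(0.259876)/23 = 1.34755/23

r ≈ 0.0586 per week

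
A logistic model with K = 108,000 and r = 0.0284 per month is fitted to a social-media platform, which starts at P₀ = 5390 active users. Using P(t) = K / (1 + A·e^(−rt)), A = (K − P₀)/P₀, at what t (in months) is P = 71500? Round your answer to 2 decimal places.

A = (108000 − 5390)/5390 = 19.03711
71500 = 108000/(1 + 19.03711·e^(−0.0284t)) → 1 + 19.03711·e^(−0.0284t) = 1.51049
e^(−0.0284t) = 0.026816 → t = ln(37.29186)/0.0284 = 3.61878/0.0284

t ≈ 127.42 months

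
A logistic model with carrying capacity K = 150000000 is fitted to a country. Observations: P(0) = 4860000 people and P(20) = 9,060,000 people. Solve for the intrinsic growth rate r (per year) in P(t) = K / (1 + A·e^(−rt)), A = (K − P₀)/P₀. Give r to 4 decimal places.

A = (150000000 − 4860000)/4860000 = 29.8642
9060000 = 150000000/(1 + 29.8642·e^(−r·20)) → e^(−20r) = (16.55629 − 1)/29.8642 = 0.520901
r = −ln(0.520901)/20 = 0.6522/20

r ≈ 0.0326 per year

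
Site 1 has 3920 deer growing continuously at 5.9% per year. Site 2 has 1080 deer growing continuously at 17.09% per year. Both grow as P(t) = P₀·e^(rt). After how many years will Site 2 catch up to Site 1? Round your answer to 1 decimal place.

3920·e^(0.059t) = 1080·e^(0.1709t)
3920/1080 = e^((0.1709 − 0.059)t) → ln(3.62963) = 0.1119·t
t = 1.28913 / 0.1119

t ≈ 11.5 years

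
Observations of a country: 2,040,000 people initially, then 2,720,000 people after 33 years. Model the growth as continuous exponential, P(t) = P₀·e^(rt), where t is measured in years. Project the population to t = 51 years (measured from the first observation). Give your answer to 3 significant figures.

≈ 3,180,000 people

r = ln(2720000/2040000) / 33 ≈ 0.008718 per year
P(51) = 2040000 · e^(0.008718·51) = 2040000 · 1.55987 ≈ 3182125.51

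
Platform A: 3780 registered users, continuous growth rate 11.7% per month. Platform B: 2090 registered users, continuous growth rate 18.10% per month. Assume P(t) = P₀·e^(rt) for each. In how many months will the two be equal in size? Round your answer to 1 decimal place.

t ≈ 9.3 months

3780·e^(0.117t) = 2090·e^(0.181t)
3780/2090 = e^((0.181 − 0.117)t) → ln(1.80861) = 0.064·t
t = 0.59256 / 0.064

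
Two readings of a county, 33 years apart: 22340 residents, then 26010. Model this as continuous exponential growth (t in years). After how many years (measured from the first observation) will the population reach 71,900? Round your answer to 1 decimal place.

t ≈ 253.6 years

r = ln(26010/22340) / 33 ≈ 0.004609 per year
t = ln(71900/22340) / r = 1.1689 / 0.004609 ≈ 253.603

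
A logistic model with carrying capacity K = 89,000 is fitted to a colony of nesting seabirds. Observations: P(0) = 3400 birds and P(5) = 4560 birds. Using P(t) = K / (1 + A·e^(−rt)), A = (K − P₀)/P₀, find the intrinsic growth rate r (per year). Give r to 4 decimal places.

A = (89000 − 3400)/3400 = 25.17647
4560 = 89000/(1 + 25.17647·e^(−r·5)) → e^(−5r) = (19.51754 − 1)/25.17647 = 0.73551
r = −ln(0.73551)/5 = 0.30719/5

r ≈ 0.0614 per year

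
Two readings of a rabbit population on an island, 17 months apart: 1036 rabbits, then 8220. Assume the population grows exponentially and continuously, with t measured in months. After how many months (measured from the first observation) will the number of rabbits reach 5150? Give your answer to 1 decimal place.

t ≈ 13.2 months

r = ln(8220/1036) / 17 ≈ 0.121835 per month
t = ln(5150/1036) / r = 1.60363 / 0.121835 ≈ 13.162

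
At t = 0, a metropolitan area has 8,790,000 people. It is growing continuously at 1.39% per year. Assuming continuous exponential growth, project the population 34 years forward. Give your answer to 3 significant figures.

≈ 14,100,000 people

P(34) = 8790000 · e^(0.0139·34) = 8790000 · e^(0.4726)
= 8790000 · 1.60416 ≈ 14100562.8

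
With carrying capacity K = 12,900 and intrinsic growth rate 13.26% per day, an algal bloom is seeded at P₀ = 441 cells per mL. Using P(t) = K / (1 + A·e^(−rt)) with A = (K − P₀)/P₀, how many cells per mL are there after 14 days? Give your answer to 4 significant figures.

A = (12900 − 441)/441 = 28.2517
P(14) = 12900 / (1 + 28.2517·e^(−0.1326·14)) = 12900 / (1 + 28.2517·0.156234)
= 12900 / 5.41388 ≈ 2382.77

≈ 2,383 cells per mL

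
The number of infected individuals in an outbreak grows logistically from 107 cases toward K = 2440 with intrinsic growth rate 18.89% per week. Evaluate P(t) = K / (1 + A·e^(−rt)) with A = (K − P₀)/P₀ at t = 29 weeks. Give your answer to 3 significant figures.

≈ 2,240 cases

A = (2440 − 107)/107 = 21.80374
P(29) = 2440 / (1 + 21.80374·e^(−0.1889·29)) = 2440 / (1 + 21.80374·0.004177)
= 2440 / 1.09108 ≈ 2236.32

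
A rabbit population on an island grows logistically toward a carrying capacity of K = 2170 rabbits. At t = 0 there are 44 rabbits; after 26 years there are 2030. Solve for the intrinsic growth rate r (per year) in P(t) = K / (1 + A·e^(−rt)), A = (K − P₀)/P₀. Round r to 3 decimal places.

r ≈ 0.252 per year

A = (2170 − 44)/44 = 48.31818
2030 = 2170/(1 + 48.31818·e^(−r·26)) → e^(−26r) = (1.06897 − 1)/48.31818 = 0.001427
r = −ln(0.001427)/26 = 6.55196/26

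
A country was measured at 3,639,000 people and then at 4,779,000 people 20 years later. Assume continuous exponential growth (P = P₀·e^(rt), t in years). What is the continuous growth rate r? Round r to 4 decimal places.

4779000 = 3639000 · e^(r·20)
e^(20r) = 4779000/3639000 = 1.31327
r = ln(1.31327) / 20 = 0.27252 / 20

r ≈ 0.0136 per year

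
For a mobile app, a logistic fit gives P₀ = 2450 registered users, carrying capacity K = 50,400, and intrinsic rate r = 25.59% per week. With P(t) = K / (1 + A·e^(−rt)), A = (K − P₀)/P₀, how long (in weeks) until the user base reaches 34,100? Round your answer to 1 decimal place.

t ≈ 14.5 weeks

A = (50400 − 2450)/2450 = 19.57143
34100 = 50400/(1 + 19.57143·e^(−0.2559t)) → 1 + 19.57143·e^(−0.2559t) = 1.47801
e^(−0.2559t) = 0.024424 → t = ln(40.94391)/0.2559 = 3.7122/0.2559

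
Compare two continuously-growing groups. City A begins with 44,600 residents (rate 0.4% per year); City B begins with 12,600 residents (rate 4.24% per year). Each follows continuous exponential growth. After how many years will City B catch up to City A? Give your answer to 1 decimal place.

44600·e^(0.004t) = 12600·e^(0.0424t)
44600/12600 = e^((0.0424 − 0.004)t) → ln(3.53968) = 0.0384·t
t = 1.26404 / 0.0384

t ≈ 32.9 years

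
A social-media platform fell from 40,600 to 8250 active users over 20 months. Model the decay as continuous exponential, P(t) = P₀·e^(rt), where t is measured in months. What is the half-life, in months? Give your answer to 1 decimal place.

half-life ≈ 8.7 months

r = ln(8250/40600) / 20 = ln(0.2032) / 20 ≈ -0.079678 per month
half-life = ln 2 / |r| = 0.69315 / 0.079678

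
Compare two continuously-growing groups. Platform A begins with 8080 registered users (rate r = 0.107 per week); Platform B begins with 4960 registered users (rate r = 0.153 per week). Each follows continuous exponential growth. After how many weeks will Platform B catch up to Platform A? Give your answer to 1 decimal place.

t ≈ 10.6 weeks

8080·e^(0.107t) = 4960·e^(0.153t)
8080/4960 = e^((0.153 − 0.107)t) → ln(1.62903) = 0.046·t
t = 0.48799 / 0.046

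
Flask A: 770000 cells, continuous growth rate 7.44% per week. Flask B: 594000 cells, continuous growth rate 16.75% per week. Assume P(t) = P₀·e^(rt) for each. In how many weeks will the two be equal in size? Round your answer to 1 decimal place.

t ≈ 2.8 weeks

770000·e^(0.0744t) = 594000·e^(0.1675t)
770000/594000 = e^((0.1675 − 0.0744)t) → ln(1.2963) = 0.0931·t
t = 0.25951 / 0.0931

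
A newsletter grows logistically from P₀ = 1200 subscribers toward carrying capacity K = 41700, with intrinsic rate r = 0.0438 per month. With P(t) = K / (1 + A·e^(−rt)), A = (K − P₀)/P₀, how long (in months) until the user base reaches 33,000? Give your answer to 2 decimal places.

A = (41700 − 1200)/1200 = 33.75
33000 = 41700/(1 + 33.75·e^(−0.0438t)) → 1 + 33.75·e^(−0.0438t) = 1.26364
e^(−0.0438t) = 0.007811 → t = ln(128.01724)/0.0438 = 4.85216/0.0438

t ≈ 110.78 months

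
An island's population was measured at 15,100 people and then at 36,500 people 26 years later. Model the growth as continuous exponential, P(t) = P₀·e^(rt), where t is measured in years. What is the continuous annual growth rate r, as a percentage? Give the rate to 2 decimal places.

36500 = 15100 · e^(r·26)
e^(26r) = 36500/15100 = 2.41722
r = ln(2.41722) / 26 = 0.88262 / 26

r ≈ 3.39% per year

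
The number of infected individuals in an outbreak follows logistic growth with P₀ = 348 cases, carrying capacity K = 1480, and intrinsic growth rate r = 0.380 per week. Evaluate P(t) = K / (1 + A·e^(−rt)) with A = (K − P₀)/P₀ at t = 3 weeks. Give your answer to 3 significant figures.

A = (1480 − 348)/348 = 3.25287
P(3) = 1480 / (1 + 3.25287·e^(−0.38·3)) = 1480 / (1 + 3.25287·0.319819)
= 1480 / 2.04033 ≈ 725.37

≈ 725 cases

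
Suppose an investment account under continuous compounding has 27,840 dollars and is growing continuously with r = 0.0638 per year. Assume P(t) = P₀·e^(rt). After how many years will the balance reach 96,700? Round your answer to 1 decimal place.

96700 = 27840 · e^(0.0638·t)
t = ln(96700/27840) / 0.0638 = ln(3.47342) / 0.0638 = 1.24514 / 0.0638

t ≈ 19.5 years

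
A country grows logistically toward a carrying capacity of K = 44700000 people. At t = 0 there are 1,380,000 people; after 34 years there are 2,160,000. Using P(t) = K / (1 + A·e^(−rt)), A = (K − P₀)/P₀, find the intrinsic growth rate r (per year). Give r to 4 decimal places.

A = (44700000 − 1380000)/1380000 = 31.3913
2160000 = 44700000/(1 + 31.3913·e^(−r·34)) → e^(−34r) = (20.69444 − 1)/31.3913 = 0.627385
r = −ln(0.627385)/34 = 0.46619/34

r ≈ 0.0137 per year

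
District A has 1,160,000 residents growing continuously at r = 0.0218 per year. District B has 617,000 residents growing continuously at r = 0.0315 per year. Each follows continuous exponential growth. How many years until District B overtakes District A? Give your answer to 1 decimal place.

1160000·e^(0.0218t) = 617000·e^(0.0315t)
1160000/617000 = e^((0.0315 − 0.0218)t) → ln(1.88006) = 0.0097·t
t = 0.63131 / 0.0097

t ≈ 65.1 years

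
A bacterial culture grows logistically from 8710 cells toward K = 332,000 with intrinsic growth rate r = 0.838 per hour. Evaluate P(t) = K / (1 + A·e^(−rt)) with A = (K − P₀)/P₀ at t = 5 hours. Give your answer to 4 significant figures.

≈ 212,500 cells

A = (332000 − 8710)/8710 = 37.11711
P(5) = 332000 / (1 + 37.11711·e^(−0.838·5)) = 332000 / (1 + 37.11711·0.015146)
= 332000 / 1.56219 ≈ 212522.67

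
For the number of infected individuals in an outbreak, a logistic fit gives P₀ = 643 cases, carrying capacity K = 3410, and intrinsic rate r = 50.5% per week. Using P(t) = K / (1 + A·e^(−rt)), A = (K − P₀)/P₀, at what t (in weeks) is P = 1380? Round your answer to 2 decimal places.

t ≈ 2.13 weeks

A = (3410 − 643)/643 = 4.30327
1380 = 3410/(1 + 4.30327·e^(−0.505t)) → 1 + 4.30327·e^(−0.505t) = 2.47101
e^(−0.505t) = 0.341837 → t = ln(2.92537)/0.505 = 1.07342/0.505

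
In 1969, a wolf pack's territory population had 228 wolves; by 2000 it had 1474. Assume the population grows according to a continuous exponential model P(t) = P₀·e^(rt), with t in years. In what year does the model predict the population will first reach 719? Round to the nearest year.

r = ln(1474/228) / 31 = 1.86639/31 ≈ 0.060206 per year
t = ln(719/228) / r = 1.14852/0.060206 ≈ 19.08 years after 1969

year 1988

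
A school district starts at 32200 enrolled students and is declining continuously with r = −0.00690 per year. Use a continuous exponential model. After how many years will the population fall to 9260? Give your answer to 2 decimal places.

9260 = 32200 · e^(-0.0069·t)
t = ln(9260/32200) / -0.0069 = ln(0.28758) / -0.0069 = -1.24626 / -0.0069

t ≈ 180.62 years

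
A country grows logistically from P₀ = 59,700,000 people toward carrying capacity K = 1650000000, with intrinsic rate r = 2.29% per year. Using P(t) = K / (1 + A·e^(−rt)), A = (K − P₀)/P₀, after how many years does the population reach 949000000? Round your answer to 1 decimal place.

t ≈ 156.6 years

A = (1650000000 − 59700000)/59700000 = 26.63819
949000000 = 1650000000/(1 + 26.63819·e^(−0.0229t)) → 1 + 26.63819·e^(−0.0229t) = 1.73867
e^(−0.0229t) = 0.02773 → t = ln(36.06226)/0.0229 = 3.58525/0.0229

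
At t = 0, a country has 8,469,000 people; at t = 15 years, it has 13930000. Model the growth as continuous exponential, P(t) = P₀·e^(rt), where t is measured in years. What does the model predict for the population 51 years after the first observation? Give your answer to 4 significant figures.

r = ln(13930000/8469000) / 15 ≈ 0.033175 per year
P(51) = 8469000 · e^(0.033175·51) = 8469000 · 5.43006 ≈ 45987169.21

≈ 45,990,000 people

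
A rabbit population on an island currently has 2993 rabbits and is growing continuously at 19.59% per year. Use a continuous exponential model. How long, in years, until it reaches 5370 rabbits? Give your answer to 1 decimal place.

t ≈ 3.0 years

5370 = 2993 · e^(0.1959·t)
t = ln(5370/2993) / 0.1959 = ln(1.79419) / 0.1959 = 0.58455 / 0.1959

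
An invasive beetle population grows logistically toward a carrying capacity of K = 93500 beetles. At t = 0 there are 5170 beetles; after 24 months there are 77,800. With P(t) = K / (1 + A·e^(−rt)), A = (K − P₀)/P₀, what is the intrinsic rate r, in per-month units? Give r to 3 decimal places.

r ≈ 0.185 per month

A = (93500 − 5170)/5170 = 17.08511
77800 = 93500/(1 + 17.08511·e^(−r·24)) → e^(−24r) = (1.2018 − 1)/17.08511 = 0.011811
r = −ln(0.011811)/24 = 4.43869/24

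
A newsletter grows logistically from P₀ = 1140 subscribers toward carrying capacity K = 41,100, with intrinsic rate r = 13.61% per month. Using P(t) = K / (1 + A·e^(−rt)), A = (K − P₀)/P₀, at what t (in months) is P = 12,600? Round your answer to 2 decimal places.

A = (41100 − 1140)/1140 = 35.05263
12600 = 41100/(1 + 35.05263·e^(−0.1361t)) → 1 + 35.05263·e^(−0.1361t) = 3.2619
e^(−0.1361t) = 0.064529 → t = ln(15.49695)/0.1361 = 2.74064/0.1361

t ≈ 20.14 months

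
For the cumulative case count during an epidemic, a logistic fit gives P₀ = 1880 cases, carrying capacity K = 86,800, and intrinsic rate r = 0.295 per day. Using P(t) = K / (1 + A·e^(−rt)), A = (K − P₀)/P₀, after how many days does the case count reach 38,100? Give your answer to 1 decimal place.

A = (86800 − 1880)/1880 = 45.17021
38100 = 86800/(1 + 45.17021·e^(−0.295t)) → 1 + 45.17021·e^(−0.295t) = 2.27822
e^(−0.295t) = 0.028298 → t = ln(35.3385)/0.295 = 3.56497/0.295

t ≈ 12.1 days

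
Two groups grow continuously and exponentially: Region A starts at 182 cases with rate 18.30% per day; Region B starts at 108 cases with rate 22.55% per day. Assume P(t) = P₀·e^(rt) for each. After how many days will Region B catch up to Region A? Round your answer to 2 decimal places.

182·e^(0.183t) = 108·e^(0.2255t)
182/108 = e^((0.2255 − 0.183)t) → ln(1.68519) = 0.0425·t
t = 0.52188 / 0.0425

t ≈ 12.28 days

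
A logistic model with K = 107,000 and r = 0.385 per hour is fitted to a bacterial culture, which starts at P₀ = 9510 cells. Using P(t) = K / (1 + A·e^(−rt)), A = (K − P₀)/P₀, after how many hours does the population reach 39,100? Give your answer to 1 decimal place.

t ≈ 4.6 hours

A = (107000 − 9510)/9510 = 10.25131
39100 = 107000/(1 + 10.25131·e^(−0.385t)) → 1 + 10.25131·e^(−0.385t) = 2.73657
e^(−0.385t) = 0.1694 → t = ln(5.90319)/0.385 = 1.77549/0.385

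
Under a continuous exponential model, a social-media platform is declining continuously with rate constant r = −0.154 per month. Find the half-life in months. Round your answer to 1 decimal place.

half-life ≈ 4.5 months

half-life = ln(2) / |r| = 0.69315 / 0.154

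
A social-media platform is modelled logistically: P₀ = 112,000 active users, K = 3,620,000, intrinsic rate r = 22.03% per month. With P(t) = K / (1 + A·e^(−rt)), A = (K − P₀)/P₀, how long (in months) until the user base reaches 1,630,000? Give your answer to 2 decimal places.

t ≈ 14.73 months

A = (3620000 − 112000)/112000 = 31.32143
1630000 = 3620000/(1 + 31.32143·e^(−0.2203t)) → 1 + 31.32143·e^(−0.2203t) = 2.22086
e^(−0.2203t) = 0.038978 → t = ln(25.65524)/0.2203 = 3.24475/0.2203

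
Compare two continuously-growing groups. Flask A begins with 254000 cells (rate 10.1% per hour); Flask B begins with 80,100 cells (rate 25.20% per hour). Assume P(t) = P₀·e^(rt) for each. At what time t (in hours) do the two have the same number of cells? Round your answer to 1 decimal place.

t ≈ 7.6 hours

254000·e^(0.101t) = 80100·e^(0.252t)
254000/80100 = e^((0.252 − 0.101)t) → ln(3.17104) = 0.151·t
t = 1.15406 / 0.151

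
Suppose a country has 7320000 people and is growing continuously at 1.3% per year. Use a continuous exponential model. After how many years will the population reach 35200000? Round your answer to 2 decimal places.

35200000 = 7320000 · e^(0.013·t)
t = ln(35200000/7320000) / 0.013 = ln(4.80874) / 0.013 = 1.57044 / 0.013

t ≈ 120.80 years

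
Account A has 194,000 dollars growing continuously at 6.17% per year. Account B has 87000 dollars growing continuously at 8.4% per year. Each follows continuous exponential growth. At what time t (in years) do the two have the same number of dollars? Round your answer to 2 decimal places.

194000·e^(0.0617t) = 87000·e^(0.084t)
194000/87000 = e^((0.084 − 0.0617)t) → ln(2.22989) = 0.0223·t
t = 0.80195 / 0.0223

t ≈ 35.96 years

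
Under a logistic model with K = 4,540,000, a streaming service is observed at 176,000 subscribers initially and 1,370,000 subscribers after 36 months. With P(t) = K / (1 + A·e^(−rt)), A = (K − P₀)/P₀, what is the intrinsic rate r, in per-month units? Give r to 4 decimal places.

A = (4540000 − 176000)/176000 = 24.79545
1370000 = 4540000/(1 + 24.79545·e^(−r·36)) → e^(−36r) = (3.31387 − 1)/24.79545 = 0.093318
r = −ln(0.093318)/36 = 2.37174/36

r ≈ 0.0659 per month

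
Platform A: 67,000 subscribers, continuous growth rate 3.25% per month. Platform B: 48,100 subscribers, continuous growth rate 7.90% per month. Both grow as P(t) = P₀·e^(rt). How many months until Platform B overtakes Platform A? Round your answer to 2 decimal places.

t ≈ 7.13 months

67000·e^(0.0325t) = 48100·e^(0.079t)
67000/48100 = e^((0.079 − 0.0325)t) → ln(1.39293) = 0.0465·t
t = 0.33141 / 0.0465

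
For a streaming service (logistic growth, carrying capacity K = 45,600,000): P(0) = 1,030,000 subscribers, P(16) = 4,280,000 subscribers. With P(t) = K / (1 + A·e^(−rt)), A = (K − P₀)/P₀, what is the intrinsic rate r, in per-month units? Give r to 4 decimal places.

r ≈ 0.0938 per month

A = (45600000 − 1030000)/1030000 = 43.27184
4280000 = 45600000/(1 + 43.27184·e^(−r·16)) → e^(−16r) = (10.65421 − 1)/43.27184 = 0.223106
r = −ln(0.223106)/16 = 1.50011/16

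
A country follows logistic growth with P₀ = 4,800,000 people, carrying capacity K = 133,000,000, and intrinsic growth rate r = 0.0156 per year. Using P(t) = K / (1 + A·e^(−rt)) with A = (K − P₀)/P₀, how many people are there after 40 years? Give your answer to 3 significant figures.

A = (133000000 − 4800000)/4800000 = 26.70833
P(40) = 133000000 / (1 + 26.70833·e^(−0.0156·40)) = 133000000 / (1 + 26.70833·0.535797)
= 133000000 / 15.31024 ≈ 8686994.29

≈ 8,690,000 people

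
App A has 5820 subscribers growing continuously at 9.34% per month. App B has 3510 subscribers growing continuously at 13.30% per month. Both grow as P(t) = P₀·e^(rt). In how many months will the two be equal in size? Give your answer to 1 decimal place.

t ≈ 12.8 months

5820·e^(0.0934t) = 3510·e^(0.133t)
5820/3510 = e^((0.133 − 0.0934)t) → ln(1.65812) = 0.0396·t
t = 0.50568 / 0.0396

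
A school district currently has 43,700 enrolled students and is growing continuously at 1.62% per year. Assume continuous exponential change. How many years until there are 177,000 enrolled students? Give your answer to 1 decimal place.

177000 = 43700 · e^(0.0162·t)
t = ln(177000/43700) / 0.0162 = ln(4.05034) / 0.0162 = 1.3988 / 0.0162

t ≈ 86.3 years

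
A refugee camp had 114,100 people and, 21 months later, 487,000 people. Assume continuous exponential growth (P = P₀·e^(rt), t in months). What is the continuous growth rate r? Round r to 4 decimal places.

r ≈ 0.0691 per month

487000 = 114100 · e^(r·21)
e^(21r) = 487000/114100 = 4.26819
r = ln(4.26819) / 21 = 1.45119 / 21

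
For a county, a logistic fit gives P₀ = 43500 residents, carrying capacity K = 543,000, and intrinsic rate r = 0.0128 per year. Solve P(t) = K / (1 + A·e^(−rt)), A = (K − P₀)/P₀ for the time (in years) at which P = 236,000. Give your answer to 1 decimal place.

t ≈ 170.1 years

A = (543000 − 43500)/43500 = 11.48276
236000 = 543000/(1 + 11.48276·e^(−0.0128t)) → 1 + 11.48276·e^(−0.0128t) = 2.30085
e^(−0.0128t) = 0.113287 → t = ln(8.82714)/0.0128 = 2.17783/0.0128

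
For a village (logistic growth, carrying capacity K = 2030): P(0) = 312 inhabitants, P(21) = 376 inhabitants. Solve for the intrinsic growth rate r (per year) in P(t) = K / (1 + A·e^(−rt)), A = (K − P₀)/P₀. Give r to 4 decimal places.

r ≈ 0.0107 per year

A = (2030 − 312)/312 = 5.50641
376 = 2030/(1 + 5.50641·e^(−r·21)) → e^(−21r) = (5.39894 − 1)/5.50641 = 0.798875
r = −ln(0.798875)/21 = 0.22455/21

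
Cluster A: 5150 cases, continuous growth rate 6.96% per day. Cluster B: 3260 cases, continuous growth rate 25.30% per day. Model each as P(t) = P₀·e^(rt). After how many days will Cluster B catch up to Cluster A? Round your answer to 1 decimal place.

5150·e^(0.0696t) = 3260·e^(0.253t)
5150/3260 = e^((0.253 − 0.0696)t) → ln(1.57975) = 0.1834·t
t = 0.45727 / 0.1834

t ≈ 2.5 days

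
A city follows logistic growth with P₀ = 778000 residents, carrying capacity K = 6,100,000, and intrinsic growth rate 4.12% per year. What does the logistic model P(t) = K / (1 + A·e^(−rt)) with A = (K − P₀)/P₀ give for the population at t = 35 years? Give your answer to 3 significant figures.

≈ 2,330,000 residents

A = (6100000 − 778000)/778000 = 6.84062
P(35) = 6100000 / (1 + 6.84062·e^(−0.0412·35)) = 6100000 / (1 + 6.84062·0.236454)
= 6100000 / 2.61749 ≈ 2330473.51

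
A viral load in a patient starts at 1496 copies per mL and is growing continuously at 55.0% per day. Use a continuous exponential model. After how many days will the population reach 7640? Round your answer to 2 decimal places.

t ≈ 2.96 days

7640 = 1496 · e^(0.55·t)
t = ln(7640/1496) / 0.55 = ln(5.10695) / 0.55 = 1.6306 / 0.55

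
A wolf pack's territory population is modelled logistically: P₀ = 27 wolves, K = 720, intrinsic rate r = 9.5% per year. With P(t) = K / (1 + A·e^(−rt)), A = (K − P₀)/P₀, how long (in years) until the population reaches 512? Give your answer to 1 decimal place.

t ≈ 43.6 years

A = (720 − 27)/27 = 25.66667
512 = 720/(1 + 25.66667·e^(−0.095t)) → 1 + 25.66667·e^(−0.095t) = 1.40625
e^(−0.095t) = 0.015828 → t = ln(63.17949)/0.095 = 4.14598/0.095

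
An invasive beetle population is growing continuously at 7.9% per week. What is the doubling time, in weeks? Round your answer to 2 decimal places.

doubling time ≈ 8.77 weeks

doubling time = ln(2) / |r| = 0.69315 / 0.079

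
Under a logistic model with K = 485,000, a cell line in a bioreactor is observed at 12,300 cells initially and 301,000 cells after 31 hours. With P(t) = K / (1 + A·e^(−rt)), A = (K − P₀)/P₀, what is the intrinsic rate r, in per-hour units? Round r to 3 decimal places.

A = (485000 − 12300)/12300 = 38.43089
301000 = 485000/(1 + 38.43089·e^(−r·31)) → e^(−31r) = (1.6113 − 1)/38.43089 = 0.015906
r = −ln(0.015906)/31 = 4.14104/31

r ≈ 0.134 per hour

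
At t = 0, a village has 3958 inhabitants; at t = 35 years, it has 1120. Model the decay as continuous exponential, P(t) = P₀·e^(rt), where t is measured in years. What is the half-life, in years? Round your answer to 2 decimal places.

r = ln(1120/3958) / 35 = ln(0.28297) / 35 ≈ -0.036069 per year
half-life = ln 2 / |r| = 0.69315 / 0.036069

half-life ≈ 19.22 years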